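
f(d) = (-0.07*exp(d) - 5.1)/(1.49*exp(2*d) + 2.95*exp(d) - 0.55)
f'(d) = (-0.07*exp(d) - 5.1)*(-2.98*exp(2*d) - 2.95*exp(d))/(1.49*exp(2*d) + 2.95*exp(d) - 0.55)^2 - 0.07*exp(d)/(1.49*exp(2*d) + 2.95*exp(d) - 0.55) = (0.1043*exp(2*d) + 15.198*exp(d) + 15.0835)*exp(d)/(2.2201*exp(4*d) + 8.791*exp(3*d) + 7.0635*exp(2*d) - 3.245*exp(d) + 0.3025)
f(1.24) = -0.19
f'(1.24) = 0.32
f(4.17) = -0.00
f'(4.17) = 0.00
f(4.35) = -0.00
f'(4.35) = 0.00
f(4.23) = -0.00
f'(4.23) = 0.00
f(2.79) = -0.01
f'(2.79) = 0.02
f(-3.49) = 11.12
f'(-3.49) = 2.25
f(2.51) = -0.02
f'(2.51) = 0.04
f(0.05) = -1.23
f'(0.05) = 1.86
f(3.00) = -0.00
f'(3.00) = 0.02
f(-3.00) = 12.78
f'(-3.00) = 4.94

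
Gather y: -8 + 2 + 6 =0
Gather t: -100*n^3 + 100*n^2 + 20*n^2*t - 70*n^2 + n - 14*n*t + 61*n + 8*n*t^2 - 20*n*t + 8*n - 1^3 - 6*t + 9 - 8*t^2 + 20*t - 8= -100*n^3 + 30*n^2 + 70*n + t^2*(8*n - 8) + t*(20*n^2 - 34*n + 14)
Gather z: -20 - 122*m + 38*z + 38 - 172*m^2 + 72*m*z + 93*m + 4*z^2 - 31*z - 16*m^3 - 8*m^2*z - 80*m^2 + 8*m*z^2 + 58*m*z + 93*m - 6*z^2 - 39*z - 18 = -16*m^3 - 252*m^2 + 64*m + z^2*(8*m - 2) + z*(-8*m^2 + 130*m - 32)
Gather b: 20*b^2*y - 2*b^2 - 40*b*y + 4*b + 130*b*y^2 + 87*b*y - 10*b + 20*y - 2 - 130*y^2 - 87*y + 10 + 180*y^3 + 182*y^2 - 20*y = b^2*(20*y - 2) + b*(130*y^2 + 47*y - 6) + 180*y^3 + 52*y^2 - 87*y + 8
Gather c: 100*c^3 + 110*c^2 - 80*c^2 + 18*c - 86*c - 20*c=100*c^3 + 30*c^2 - 88*c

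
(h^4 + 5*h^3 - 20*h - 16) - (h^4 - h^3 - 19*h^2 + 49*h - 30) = 6*h^3 + 19*h^2 - 69*h + 14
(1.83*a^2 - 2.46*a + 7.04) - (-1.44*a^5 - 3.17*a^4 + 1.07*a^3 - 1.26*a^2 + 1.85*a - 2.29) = 1.44*a^5 + 3.17*a^4 - 1.07*a^3 + 3.09*a^2 - 4.31*a + 9.33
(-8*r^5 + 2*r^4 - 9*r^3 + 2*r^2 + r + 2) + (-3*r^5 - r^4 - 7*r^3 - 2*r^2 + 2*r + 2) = -11*r^5 + r^4 - 16*r^3 + 3*r + 4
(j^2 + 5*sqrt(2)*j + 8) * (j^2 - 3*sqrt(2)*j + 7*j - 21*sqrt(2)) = j^4 + 2*sqrt(2)*j^3 + 7*j^3 - 22*j^2 + 14*sqrt(2)*j^2 - 154*j - 24*sqrt(2)*j - 168*sqrt(2)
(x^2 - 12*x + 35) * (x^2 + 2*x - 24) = x^4 - 10*x^3 - 13*x^2 + 358*x - 840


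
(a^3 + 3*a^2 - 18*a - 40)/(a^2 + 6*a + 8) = (a^2 + a - 20)/(a + 4)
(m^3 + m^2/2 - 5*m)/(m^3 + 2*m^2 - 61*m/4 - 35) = 2*m*(m - 2)/(2*m^2 - m - 28)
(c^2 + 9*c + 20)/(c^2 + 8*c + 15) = (c + 4)/(c + 3)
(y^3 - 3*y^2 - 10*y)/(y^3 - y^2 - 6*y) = (y - 5)/(y - 3)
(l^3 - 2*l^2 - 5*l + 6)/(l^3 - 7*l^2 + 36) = (l - 1)/(l - 6)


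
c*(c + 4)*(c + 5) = c^3 + 9*c^2 + 20*c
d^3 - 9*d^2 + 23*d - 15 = (d - 5)*(d - 3)*(d - 1)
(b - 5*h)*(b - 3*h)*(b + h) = b^3 - 7*b^2*h + 7*b*h^2 + 15*h^3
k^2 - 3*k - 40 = (k - 8)*(k + 5)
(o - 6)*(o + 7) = o^2 + o - 42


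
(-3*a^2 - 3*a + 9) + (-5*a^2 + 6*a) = -8*a^2 + 3*a + 9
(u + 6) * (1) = u + 6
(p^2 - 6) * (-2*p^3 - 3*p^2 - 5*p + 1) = -2*p^5 - 3*p^4 + 7*p^3 + 19*p^2 + 30*p - 6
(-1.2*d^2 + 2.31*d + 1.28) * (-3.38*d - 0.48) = 4.056*d^3 - 7.2318*d^2 - 5.4352*d - 0.6144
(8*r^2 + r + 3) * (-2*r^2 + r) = -16*r^4 + 6*r^3 - 5*r^2 + 3*r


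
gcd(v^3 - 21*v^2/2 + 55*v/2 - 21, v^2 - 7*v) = v - 7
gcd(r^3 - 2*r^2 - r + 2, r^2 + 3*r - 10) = r - 2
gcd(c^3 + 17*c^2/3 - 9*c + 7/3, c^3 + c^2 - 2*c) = c - 1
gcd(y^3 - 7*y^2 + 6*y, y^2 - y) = y^2 - y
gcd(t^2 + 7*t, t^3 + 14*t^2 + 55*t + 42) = t + 7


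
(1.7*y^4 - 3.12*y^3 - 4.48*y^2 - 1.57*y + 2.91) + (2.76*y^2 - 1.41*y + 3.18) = 1.7*y^4 - 3.12*y^3 - 1.72*y^2 - 2.98*y + 6.09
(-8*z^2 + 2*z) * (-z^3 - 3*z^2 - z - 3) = 8*z^5 + 22*z^4 + 2*z^3 + 22*z^2 - 6*z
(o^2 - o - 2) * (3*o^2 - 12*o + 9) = 3*o^4 - 15*o^3 + 15*o^2 + 15*o - 18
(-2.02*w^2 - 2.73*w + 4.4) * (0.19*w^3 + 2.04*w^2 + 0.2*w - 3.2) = -0.3838*w^5 - 4.6395*w^4 - 5.1372*w^3 + 14.894*w^2 + 9.616*w - 14.08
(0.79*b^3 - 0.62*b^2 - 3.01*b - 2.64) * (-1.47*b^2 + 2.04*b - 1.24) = -1.1613*b^5 + 2.523*b^4 + 2.1803*b^3 - 1.4908*b^2 - 1.6532*b + 3.2736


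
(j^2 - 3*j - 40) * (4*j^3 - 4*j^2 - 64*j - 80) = 4*j^5 - 16*j^4 - 212*j^3 + 272*j^2 + 2800*j + 3200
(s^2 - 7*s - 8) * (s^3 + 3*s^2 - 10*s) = s^5 - 4*s^4 - 39*s^3 + 46*s^2 + 80*s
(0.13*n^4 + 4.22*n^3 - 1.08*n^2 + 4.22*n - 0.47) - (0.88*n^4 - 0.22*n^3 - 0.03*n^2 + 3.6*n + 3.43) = -0.75*n^4 + 4.44*n^3 - 1.05*n^2 + 0.62*n - 3.9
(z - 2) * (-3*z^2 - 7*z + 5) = -3*z^3 - z^2 + 19*z - 10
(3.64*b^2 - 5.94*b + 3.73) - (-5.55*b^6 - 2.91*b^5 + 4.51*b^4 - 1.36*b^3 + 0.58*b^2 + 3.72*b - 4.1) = 5.55*b^6 + 2.91*b^5 - 4.51*b^4 + 1.36*b^3 + 3.06*b^2 - 9.66*b + 7.83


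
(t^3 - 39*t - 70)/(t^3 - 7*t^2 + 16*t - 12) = (t^3 - 39*t - 70)/(t^3 - 7*t^2 + 16*t - 12)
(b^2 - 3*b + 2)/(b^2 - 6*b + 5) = (b - 2)/(b - 5)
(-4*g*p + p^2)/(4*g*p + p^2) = (-4*g + p)/(4*g + p)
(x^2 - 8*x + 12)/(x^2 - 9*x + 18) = (x - 2)/(x - 3)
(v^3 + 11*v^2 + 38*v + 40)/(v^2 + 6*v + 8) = v + 5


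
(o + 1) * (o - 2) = o^2 - o - 2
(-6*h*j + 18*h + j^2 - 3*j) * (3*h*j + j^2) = -18*h^2*j^2 + 54*h^2*j - 3*h*j^3 + 9*h*j^2 + j^4 - 3*j^3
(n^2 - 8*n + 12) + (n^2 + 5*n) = 2*n^2 - 3*n + 12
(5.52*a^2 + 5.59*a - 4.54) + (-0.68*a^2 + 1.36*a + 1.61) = 4.84*a^2 + 6.95*a - 2.93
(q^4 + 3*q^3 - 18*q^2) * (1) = q^4 + 3*q^3 - 18*q^2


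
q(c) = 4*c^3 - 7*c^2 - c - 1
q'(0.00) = -1.00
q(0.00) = -1.00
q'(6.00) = 347.00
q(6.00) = 605.00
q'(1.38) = 2.53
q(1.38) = -5.20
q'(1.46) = 4.14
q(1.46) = -4.93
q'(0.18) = -3.13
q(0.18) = -1.38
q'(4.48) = 177.12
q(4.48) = 213.69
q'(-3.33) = 178.69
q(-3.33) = -223.00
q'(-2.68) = 122.71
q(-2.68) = -125.59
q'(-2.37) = 99.58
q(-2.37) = -91.20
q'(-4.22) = 271.78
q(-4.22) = -422.04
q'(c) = 12*c^2 - 14*c - 1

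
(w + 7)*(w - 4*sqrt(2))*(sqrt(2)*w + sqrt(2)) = sqrt(2)*w^3 - 8*w^2 + 8*sqrt(2)*w^2 - 64*w + 7*sqrt(2)*w - 56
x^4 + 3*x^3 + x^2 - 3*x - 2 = (x - 1)*(x + 1)^2*(x + 2)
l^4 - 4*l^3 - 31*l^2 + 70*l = l*(l - 7)*(l - 2)*(l + 5)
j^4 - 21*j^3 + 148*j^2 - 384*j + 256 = (j - 8)^2*(j - 4)*(j - 1)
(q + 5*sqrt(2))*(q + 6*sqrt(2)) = q^2 + 11*sqrt(2)*q + 60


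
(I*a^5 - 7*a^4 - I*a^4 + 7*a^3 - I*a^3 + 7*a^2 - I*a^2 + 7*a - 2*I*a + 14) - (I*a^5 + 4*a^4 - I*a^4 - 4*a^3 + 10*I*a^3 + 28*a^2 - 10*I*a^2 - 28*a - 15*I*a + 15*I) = -11*a^4 + 11*a^3 - 11*I*a^3 - 21*a^2 + 9*I*a^2 + 35*a + 13*I*a + 14 - 15*I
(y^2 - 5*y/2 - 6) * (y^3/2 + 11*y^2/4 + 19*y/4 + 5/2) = y^5/2 + 3*y^4/2 - 41*y^3/8 - 207*y^2/8 - 139*y/4 - 15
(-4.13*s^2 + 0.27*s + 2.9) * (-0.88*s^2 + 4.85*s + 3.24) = 3.6344*s^4 - 20.2681*s^3 - 14.6237*s^2 + 14.9398*s + 9.396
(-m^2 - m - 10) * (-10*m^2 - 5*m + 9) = 10*m^4 + 15*m^3 + 96*m^2 + 41*m - 90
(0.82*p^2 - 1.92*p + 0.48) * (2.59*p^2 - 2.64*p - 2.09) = 2.1238*p^4 - 7.1376*p^3 + 4.5982*p^2 + 2.7456*p - 1.0032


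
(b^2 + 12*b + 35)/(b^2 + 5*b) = (b + 7)/b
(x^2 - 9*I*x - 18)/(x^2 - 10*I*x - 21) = (x - 6*I)/(x - 7*I)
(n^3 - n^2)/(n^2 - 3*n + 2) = n^2/(n - 2)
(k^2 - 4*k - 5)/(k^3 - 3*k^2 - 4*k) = (k - 5)/(k*(k - 4))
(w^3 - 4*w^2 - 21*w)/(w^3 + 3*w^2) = (w - 7)/w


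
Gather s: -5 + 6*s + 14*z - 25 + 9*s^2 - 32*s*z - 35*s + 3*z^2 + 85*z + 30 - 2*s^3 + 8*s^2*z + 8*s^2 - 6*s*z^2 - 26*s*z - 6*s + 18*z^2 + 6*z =-2*s^3 + s^2*(8*z + 17) + s*(-6*z^2 - 58*z - 35) + 21*z^2 + 105*z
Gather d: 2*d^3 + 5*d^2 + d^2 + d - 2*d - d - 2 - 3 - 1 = 2*d^3 + 6*d^2 - 2*d - 6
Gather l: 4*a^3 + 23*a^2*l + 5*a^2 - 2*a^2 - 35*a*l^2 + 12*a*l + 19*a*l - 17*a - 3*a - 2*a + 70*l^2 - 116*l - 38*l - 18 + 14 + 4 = 4*a^3 + 3*a^2 - 22*a + l^2*(70 - 35*a) + l*(23*a^2 + 31*a - 154)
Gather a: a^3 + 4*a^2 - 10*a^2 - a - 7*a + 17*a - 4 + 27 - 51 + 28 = a^3 - 6*a^2 + 9*a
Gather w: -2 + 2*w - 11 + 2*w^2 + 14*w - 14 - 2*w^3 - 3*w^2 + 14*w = -2*w^3 - w^2 + 30*w - 27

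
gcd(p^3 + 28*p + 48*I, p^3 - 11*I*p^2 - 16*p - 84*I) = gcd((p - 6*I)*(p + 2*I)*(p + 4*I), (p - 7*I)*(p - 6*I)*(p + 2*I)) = p^2 - 4*I*p + 12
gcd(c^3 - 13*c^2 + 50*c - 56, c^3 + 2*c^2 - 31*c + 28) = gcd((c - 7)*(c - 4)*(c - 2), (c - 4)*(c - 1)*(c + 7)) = c - 4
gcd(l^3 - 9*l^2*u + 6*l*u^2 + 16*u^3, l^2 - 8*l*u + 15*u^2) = 1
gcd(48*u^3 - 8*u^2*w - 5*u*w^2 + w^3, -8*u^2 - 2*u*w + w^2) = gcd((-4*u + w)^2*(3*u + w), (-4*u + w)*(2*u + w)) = 4*u - w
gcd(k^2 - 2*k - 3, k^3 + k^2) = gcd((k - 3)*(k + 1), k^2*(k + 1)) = k + 1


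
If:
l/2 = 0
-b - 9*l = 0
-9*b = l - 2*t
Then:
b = 0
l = 0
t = 0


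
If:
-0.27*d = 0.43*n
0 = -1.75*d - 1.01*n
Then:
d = 0.00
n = 0.00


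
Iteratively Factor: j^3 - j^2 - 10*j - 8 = (j - 4)*(j^2 + 3*j + 2) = (j - 4)*(j + 1)*(j + 2)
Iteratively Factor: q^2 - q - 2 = (q - 2)*(q + 1)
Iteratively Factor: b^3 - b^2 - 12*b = (b - 4)*(b^2 + 3*b) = b*(b - 4)*(b + 3)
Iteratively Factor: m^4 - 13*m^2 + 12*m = (m - 1)*(m^3 + m^2 - 12*m) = m*(m - 1)*(m^2 + m - 12) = m*(m - 1)*(m + 4)*(m - 3)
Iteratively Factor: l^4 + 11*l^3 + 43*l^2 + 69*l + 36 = (l + 3)*(l^3 + 8*l^2 + 19*l + 12) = (l + 1)*(l + 3)*(l^2 + 7*l + 12) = (l + 1)*(l + 3)*(l + 4)*(l + 3)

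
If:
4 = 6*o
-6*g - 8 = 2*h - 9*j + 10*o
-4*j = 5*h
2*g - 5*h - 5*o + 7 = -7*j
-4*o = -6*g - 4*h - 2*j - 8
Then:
No Solution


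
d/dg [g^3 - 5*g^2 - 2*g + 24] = 3*g^2 - 10*g - 2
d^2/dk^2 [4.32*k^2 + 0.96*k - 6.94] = 8.64000000000000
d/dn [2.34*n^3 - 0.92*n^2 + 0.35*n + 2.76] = 7.02*n^2 - 1.84*n + 0.35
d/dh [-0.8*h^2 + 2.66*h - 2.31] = 2.66 - 1.6*h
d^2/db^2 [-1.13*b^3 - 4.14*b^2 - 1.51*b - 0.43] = -6.78*b - 8.28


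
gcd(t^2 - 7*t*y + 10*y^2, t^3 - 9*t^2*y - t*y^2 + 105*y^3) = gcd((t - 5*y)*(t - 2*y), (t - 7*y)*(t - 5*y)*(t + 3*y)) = -t + 5*y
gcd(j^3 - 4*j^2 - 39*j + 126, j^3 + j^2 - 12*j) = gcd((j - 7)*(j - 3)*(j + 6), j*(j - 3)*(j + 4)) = j - 3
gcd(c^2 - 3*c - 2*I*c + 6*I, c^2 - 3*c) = c - 3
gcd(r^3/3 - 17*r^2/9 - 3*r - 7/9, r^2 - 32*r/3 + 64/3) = 1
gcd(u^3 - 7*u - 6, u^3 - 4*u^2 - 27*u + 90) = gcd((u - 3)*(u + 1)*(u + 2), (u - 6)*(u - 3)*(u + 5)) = u - 3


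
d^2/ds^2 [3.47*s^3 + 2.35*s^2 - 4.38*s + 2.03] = 20.82*s + 4.7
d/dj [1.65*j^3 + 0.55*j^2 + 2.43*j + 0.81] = 4.95*j^2 + 1.1*j + 2.43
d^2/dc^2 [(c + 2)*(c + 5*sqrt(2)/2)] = 2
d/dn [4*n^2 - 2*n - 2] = 8*n - 2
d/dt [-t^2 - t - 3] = -2*t - 1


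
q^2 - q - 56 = (q - 8)*(q + 7)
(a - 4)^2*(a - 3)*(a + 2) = a^4 - 9*a^3 + 18*a^2 + 32*a - 96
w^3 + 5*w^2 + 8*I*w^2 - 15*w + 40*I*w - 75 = (w + 5)*(w + 3*I)*(w + 5*I)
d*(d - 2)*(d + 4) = d^3 + 2*d^2 - 8*d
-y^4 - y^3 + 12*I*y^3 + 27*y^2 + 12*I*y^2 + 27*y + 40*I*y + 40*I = (y - 8*I)*(y - 5*I)*(-I*y + 1)*(-I*y - I)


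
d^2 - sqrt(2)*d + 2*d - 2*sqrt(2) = (d + 2)*(d - sqrt(2))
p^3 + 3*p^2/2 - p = p*(p - 1/2)*(p + 2)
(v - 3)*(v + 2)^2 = v^3 + v^2 - 8*v - 12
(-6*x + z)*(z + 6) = -6*x*z - 36*x + z^2 + 6*z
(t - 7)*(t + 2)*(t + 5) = t^3 - 39*t - 70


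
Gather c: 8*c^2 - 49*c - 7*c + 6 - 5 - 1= 8*c^2 - 56*c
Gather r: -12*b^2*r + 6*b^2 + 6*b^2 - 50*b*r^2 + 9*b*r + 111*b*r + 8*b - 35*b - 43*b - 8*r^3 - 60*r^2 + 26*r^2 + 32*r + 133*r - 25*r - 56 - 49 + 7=12*b^2 - 70*b - 8*r^3 + r^2*(-50*b - 34) + r*(-12*b^2 + 120*b + 140) - 98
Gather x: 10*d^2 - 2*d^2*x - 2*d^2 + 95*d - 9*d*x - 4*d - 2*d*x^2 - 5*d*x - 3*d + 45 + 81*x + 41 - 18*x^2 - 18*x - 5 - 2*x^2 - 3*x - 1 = 8*d^2 + 88*d + x^2*(-2*d - 20) + x*(-2*d^2 - 14*d + 60) + 80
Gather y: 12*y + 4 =12*y + 4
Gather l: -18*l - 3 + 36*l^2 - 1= 36*l^2 - 18*l - 4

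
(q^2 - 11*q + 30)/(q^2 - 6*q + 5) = (q - 6)/(q - 1)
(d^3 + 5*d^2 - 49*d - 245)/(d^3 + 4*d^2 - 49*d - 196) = (d + 5)/(d + 4)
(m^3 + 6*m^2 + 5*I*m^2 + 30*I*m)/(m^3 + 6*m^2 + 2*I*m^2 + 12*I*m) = (m + 5*I)/(m + 2*I)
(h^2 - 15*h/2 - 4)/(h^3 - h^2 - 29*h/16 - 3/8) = 8*(-2*h^2 + 15*h + 8)/(-16*h^3 + 16*h^2 + 29*h + 6)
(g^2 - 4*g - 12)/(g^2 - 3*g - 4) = (-g^2 + 4*g + 12)/(-g^2 + 3*g + 4)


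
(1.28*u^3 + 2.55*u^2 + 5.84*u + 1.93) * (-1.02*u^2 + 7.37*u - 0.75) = -1.3056*u^5 + 6.8326*u^4 + 11.8767*u^3 + 39.1597*u^2 + 9.8441*u - 1.4475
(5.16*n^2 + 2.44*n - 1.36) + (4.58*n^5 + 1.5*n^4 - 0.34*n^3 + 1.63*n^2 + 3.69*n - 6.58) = 4.58*n^5 + 1.5*n^4 - 0.34*n^3 + 6.79*n^2 + 6.13*n - 7.94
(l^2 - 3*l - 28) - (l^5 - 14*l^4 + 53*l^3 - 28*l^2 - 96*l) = -l^5 + 14*l^4 - 53*l^3 + 29*l^2 + 93*l - 28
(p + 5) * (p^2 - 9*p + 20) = p^3 - 4*p^2 - 25*p + 100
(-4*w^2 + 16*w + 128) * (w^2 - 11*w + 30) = -4*w^4 + 60*w^3 - 168*w^2 - 928*w + 3840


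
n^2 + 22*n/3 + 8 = (n + 4/3)*(n + 6)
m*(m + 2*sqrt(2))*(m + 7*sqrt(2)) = m^3 + 9*sqrt(2)*m^2 + 28*m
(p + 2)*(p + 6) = p^2 + 8*p + 12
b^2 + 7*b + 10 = (b + 2)*(b + 5)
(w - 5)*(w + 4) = w^2 - w - 20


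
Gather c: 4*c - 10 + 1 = 4*c - 9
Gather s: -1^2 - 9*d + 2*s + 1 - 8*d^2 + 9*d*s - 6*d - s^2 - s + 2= -8*d^2 - 15*d - s^2 + s*(9*d + 1) + 2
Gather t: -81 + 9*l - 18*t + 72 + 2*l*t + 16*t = 9*l + t*(2*l - 2) - 9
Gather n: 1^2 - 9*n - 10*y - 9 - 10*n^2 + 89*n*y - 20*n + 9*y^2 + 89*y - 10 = -10*n^2 + n*(89*y - 29) + 9*y^2 + 79*y - 18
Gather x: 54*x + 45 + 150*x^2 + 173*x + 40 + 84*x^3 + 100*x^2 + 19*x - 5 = 84*x^3 + 250*x^2 + 246*x + 80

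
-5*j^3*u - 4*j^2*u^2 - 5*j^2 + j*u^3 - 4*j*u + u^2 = (-5*j + u)*(j + u)*(j*u + 1)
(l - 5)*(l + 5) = l^2 - 25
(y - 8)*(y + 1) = y^2 - 7*y - 8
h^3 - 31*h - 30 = (h - 6)*(h + 1)*(h + 5)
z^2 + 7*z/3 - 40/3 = (z - 8/3)*(z + 5)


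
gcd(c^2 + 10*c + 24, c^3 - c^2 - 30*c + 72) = c + 6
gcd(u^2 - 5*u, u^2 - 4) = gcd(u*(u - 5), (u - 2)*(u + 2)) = 1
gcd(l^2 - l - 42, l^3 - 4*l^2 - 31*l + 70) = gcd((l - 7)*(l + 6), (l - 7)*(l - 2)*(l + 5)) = l - 7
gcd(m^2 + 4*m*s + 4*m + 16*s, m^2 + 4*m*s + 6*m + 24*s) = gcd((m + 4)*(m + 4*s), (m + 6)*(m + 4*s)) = m + 4*s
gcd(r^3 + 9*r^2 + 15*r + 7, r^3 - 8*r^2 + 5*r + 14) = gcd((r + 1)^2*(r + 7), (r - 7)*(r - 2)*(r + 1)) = r + 1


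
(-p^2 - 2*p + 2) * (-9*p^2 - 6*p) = 9*p^4 + 24*p^3 - 6*p^2 - 12*p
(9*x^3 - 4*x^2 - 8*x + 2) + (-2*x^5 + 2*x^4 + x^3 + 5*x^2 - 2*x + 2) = -2*x^5 + 2*x^4 + 10*x^3 + x^2 - 10*x + 4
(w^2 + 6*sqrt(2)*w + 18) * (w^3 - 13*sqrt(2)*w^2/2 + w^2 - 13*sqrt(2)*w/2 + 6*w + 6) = w^5 - sqrt(2)*w^4/2 + w^4 - 54*w^3 - sqrt(2)*w^3/2 - 81*sqrt(2)*w^2 - 54*w^2 - 81*sqrt(2)*w + 108*w + 108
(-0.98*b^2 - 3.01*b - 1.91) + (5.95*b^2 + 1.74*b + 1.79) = 4.97*b^2 - 1.27*b - 0.12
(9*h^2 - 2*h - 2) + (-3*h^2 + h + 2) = 6*h^2 - h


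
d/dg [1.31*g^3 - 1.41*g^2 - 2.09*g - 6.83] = 3.93*g^2 - 2.82*g - 2.09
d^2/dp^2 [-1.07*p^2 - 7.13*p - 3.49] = -2.14000000000000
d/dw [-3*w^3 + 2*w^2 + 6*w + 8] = -9*w^2 + 4*w + 6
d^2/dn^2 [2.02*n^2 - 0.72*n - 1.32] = 4.04000000000000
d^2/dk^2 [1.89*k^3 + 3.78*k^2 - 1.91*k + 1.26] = 11.34*k + 7.56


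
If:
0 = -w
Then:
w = 0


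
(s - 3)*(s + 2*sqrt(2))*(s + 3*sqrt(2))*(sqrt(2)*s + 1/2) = sqrt(2)*s^4 - 3*sqrt(2)*s^3 + 21*s^3/2 - 63*s^2/2 + 29*sqrt(2)*s^2/2 - 87*sqrt(2)*s/2 + 6*s - 18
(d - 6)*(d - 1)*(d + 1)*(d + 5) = d^4 - d^3 - 31*d^2 + d + 30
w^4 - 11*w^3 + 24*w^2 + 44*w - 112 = (w - 7)*(w - 4)*(w - 2)*(w + 2)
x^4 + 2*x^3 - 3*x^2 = x^2*(x - 1)*(x + 3)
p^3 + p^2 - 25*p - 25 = (p - 5)*(p + 1)*(p + 5)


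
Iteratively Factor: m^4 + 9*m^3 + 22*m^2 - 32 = (m + 2)*(m^3 + 7*m^2 + 8*m - 16) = (m + 2)*(m + 4)*(m^2 + 3*m - 4) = (m - 1)*(m + 2)*(m + 4)*(m + 4)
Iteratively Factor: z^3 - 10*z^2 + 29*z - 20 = (z - 1)*(z^2 - 9*z + 20) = (z - 5)*(z - 1)*(z - 4)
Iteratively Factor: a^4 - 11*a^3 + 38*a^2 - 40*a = (a - 5)*(a^3 - 6*a^2 + 8*a) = (a - 5)*(a - 2)*(a^2 - 4*a) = (a - 5)*(a - 4)*(a - 2)*(a)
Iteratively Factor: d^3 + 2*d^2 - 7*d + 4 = (d + 4)*(d^2 - 2*d + 1) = (d - 1)*(d + 4)*(d - 1)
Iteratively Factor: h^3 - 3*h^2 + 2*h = (h - 2)*(h^2 - h) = (h - 2)*(h - 1)*(h)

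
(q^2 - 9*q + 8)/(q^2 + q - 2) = (q - 8)/(q + 2)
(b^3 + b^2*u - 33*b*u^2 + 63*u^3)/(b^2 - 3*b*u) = b + 4*u - 21*u^2/b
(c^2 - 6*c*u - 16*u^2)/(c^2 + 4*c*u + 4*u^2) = (c - 8*u)/(c + 2*u)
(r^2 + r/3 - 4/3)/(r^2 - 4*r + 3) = (r + 4/3)/(r - 3)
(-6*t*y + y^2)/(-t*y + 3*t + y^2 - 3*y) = y*(6*t - y)/(t*y - 3*t - y^2 + 3*y)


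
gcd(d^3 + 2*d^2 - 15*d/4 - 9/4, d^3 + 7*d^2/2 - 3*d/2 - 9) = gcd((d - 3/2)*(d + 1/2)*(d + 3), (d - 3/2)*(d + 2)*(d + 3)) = d^2 + 3*d/2 - 9/2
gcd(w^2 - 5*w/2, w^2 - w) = w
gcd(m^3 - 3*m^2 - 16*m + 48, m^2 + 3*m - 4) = m + 4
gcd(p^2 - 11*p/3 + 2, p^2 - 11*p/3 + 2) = p^2 - 11*p/3 + 2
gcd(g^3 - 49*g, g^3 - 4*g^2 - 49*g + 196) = g^2 - 49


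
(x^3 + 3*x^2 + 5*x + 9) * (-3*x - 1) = -3*x^4 - 10*x^3 - 18*x^2 - 32*x - 9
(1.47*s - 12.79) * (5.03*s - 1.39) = 7.3941*s^2 - 66.377*s + 17.7781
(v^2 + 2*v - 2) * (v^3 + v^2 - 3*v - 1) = v^5 + 3*v^4 - 3*v^3 - 9*v^2 + 4*v + 2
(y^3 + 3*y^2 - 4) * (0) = 0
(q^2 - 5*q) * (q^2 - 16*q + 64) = q^4 - 21*q^3 + 144*q^2 - 320*q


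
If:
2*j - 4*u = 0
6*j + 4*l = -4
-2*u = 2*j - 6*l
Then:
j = -1/2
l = -1/4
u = -1/4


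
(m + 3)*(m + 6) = m^2 + 9*m + 18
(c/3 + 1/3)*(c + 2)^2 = c^3/3 + 5*c^2/3 + 8*c/3 + 4/3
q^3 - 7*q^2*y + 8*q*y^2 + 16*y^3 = (q - 4*y)^2*(q + y)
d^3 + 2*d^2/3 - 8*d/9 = d*(d - 2/3)*(d + 4/3)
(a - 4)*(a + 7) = a^2 + 3*a - 28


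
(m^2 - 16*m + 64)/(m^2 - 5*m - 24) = (m - 8)/(m + 3)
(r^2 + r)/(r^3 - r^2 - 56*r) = (r + 1)/(r^2 - r - 56)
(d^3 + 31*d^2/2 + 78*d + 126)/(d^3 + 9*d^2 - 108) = (d + 7/2)/(d - 3)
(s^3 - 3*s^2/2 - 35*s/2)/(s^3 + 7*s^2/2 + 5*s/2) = (2*s^2 - 3*s - 35)/(2*s^2 + 7*s + 5)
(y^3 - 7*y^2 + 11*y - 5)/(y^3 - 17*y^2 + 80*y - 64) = (y^2 - 6*y + 5)/(y^2 - 16*y + 64)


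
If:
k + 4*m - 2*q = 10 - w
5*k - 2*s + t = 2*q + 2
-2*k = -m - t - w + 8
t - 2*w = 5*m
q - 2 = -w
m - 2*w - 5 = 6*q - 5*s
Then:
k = -586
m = -882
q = -1374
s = -921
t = -1658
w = 1376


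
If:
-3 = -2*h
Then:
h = 3/2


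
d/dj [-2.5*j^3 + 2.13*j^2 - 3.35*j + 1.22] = -7.5*j^2 + 4.26*j - 3.35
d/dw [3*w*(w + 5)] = 6*w + 15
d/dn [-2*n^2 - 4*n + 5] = -4*n - 4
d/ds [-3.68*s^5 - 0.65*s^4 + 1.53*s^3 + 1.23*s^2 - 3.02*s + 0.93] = -18.4*s^4 - 2.6*s^3 + 4.59*s^2 + 2.46*s - 3.02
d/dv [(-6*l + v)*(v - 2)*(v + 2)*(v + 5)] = -18*l*v^2 - 60*l*v + 24*l + 4*v^3 + 15*v^2 - 8*v - 20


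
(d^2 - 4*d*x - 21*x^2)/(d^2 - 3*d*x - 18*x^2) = (-d + 7*x)/(-d + 6*x)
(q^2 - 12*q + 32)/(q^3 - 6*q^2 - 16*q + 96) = (q - 8)/(q^2 - 2*q - 24)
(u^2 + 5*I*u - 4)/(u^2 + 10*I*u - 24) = (u + I)/(u + 6*I)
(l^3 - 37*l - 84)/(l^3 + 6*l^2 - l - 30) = (l^2 - 3*l - 28)/(l^2 + 3*l - 10)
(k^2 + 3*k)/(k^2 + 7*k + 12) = k/(k + 4)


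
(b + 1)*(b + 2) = b^2 + 3*b + 2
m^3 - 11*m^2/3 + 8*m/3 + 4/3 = (m - 2)^2*(m + 1/3)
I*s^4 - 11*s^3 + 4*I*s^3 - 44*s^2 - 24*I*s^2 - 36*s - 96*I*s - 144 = (s + 4)*(s + 6*I)^2*(I*s + 1)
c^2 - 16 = (c - 4)*(c + 4)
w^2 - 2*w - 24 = (w - 6)*(w + 4)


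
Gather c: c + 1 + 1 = c + 2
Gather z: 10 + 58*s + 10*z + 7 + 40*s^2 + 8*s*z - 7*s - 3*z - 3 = 40*s^2 + 51*s + z*(8*s + 7) + 14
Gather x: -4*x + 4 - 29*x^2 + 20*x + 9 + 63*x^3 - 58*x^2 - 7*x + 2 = 63*x^3 - 87*x^2 + 9*x + 15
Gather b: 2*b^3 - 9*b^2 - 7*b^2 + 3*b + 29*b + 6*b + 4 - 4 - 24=2*b^3 - 16*b^2 + 38*b - 24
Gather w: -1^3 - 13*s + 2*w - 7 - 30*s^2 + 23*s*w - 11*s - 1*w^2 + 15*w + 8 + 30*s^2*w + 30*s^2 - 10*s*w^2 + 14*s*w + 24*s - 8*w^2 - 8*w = w^2*(-10*s - 9) + w*(30*s^2 + 37*s + 9)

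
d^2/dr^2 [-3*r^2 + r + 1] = -6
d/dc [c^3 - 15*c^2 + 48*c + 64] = 3*c^2 - 30*c + 48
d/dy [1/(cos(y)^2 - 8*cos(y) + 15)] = 2*(cos(y) - 4)*sin(y)/(cos(y)^2 - 8*cos(y) + 15)^2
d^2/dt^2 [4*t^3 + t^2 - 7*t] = 24*t + 2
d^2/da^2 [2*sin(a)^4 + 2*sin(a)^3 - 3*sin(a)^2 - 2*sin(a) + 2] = -32*sin(a)^4 - 18*sin(a)^3 + 36*sin(a)^2 + 14*sin(a) - 6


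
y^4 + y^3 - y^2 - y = y*(y - 1)*(y + 1)^2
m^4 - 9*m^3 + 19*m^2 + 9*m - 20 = (m - 5)*(m - 4)*(m - 1)*(m + 1)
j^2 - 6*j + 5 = (j - 5)*(j - 1)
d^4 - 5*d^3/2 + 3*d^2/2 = d^2*(d - 3/2)*(d - 1)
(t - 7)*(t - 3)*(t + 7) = t^3 - 3*t^2 - 49*t + 147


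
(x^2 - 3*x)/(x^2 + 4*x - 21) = x/(x + 7)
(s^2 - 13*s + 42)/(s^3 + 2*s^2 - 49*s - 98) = (s - 6)/(s^2 + 9*s + 14)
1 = 1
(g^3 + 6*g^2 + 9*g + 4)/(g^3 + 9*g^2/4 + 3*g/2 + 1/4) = 4*(g + 4)/(4*g + 1)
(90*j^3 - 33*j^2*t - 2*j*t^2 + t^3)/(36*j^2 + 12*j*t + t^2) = (15*j^2 - 8*j*t + t^2)/(6*j + t)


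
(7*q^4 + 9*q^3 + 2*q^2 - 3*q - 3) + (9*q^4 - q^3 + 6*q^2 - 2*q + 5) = 16*q^4 + 8*q^3 + 8*q^2 - 5*q + 2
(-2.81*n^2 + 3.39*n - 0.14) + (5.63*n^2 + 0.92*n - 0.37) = 2.82*n^2 + 4.31*n - 0.51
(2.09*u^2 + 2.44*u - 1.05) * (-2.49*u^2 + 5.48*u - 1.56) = -5.2041*u^4 + 5.3776*u^3 + 12.7253*u^2 - 9.5604*u + 1.638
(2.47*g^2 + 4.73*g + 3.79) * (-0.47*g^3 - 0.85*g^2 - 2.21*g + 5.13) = -1.1609*g^5 - 4.3226*g^4 - 11.2605*g^3 - 1.0037*g^2 + 15.889*g + 19.4427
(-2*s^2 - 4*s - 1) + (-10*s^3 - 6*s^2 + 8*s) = -10*s^3 - 8*s^2 + 4*s - 1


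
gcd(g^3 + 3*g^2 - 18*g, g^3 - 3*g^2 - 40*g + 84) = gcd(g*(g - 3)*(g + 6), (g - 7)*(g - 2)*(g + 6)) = g + 6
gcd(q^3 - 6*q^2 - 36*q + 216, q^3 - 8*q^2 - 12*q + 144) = q^2 - 12*q + 36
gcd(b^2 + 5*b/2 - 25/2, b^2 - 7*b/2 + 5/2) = b - 5/2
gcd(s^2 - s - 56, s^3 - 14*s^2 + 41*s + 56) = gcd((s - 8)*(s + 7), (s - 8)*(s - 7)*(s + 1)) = s - 8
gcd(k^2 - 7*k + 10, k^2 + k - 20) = 1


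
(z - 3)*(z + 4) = z^2 + z - 12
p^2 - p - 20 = (p - 5)*(p + 4)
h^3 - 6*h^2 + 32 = (h - 4)^2*(h + 2)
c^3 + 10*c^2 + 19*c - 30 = (c - 1)*(c + 5)*(c + 6)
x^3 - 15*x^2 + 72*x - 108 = (x - 6)^2*(x - 3)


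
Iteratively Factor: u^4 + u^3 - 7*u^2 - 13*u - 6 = (u + 1)*(u^3 - 7*u - 6) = (u - 3)*(u + 1)*(u^2 + 3*u + 2) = (u - 3)*(u + 1)*(u + 2)*(u + 1)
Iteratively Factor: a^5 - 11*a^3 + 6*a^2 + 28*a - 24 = (a + 3)*(a^4 - 3*a^3 - 2*a^2 + 12*a - 8) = (a + 2)*(a + 3)*(a^3 - 5*a^2 + 8*a - 4) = (a - 2)*(a + 2)*(a + 3)*(a^2 - 3*a + 2) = (a - 2)*(a - 1)*(a + 2)*(a + 3)*(a - 2)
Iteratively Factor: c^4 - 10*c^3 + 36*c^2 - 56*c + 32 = (c - 4)*(c^3 - 6*c^2 + 12*c - 8) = (c - 4)*(c - 2)*(c^2 - 4*c + 4) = (c - 4)*(c - 2)^2*(c - 2)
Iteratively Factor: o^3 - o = (o - 1)*(o^2 + o) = o*(o - 1)*(o + 1)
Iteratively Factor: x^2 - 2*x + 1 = (x - 1)*(x - 1)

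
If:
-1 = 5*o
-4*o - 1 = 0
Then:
No Solution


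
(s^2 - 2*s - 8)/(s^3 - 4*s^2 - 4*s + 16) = 1/(s - 2)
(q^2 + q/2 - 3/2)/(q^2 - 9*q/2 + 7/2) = (2*q + 3)/(2*q - 7)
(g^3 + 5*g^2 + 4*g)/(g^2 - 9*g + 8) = g*(g^2 + 5*g + 4)/(g^2 - 9*g + 8)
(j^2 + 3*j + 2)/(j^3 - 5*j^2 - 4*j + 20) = (j + 1)/(j^2 - 7*j + 10)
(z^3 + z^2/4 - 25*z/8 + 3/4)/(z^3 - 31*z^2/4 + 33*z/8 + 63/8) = (4*z^2 + 7*z - 2)/(4*z^2 - 25*z - 21)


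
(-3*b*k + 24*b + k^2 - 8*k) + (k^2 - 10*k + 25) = -3*b*k + 24*b + 2*k^2 - 18*k + 25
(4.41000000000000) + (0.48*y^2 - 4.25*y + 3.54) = 0.48*y^2 - 4.25*y + 7.95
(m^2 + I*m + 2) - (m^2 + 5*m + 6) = -5*m + I*m - 4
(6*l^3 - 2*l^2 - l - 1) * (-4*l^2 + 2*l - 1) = -24*l^5 + 20*l^4 - 6*l^3 + 4*l^2 - l + 1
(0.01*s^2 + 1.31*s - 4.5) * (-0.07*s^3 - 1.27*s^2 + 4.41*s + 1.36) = -0.0007*s^5 - 0.1044*s^4 - 1.3046*s^3 + 11.5057*s^2 - 18.0634*s - 6.12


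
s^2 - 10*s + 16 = (s - 8)*(s - 2)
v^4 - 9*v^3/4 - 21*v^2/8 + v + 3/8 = (v - 3)*(v - 1/2)*(v + 1/4)*(v + 1)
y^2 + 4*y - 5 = (y - 1)*(y + 5)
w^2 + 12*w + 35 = (w + 5)*(w + 7)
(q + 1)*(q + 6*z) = q^2 + 6*q*z + q + 6*z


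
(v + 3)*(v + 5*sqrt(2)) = v^2 + 3*v + 5*sqrt(2)*v + 15*sqrt(2)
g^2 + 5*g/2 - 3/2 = (g - 1/2)*(g + 3)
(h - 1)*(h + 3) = h^2 + 2*h - 3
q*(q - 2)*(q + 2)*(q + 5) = q^4 + 5*q^3 - 4*q^2 - 20*q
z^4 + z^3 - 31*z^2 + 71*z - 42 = (z - 3)*(z - 2)*(z - 1)*(z + 7)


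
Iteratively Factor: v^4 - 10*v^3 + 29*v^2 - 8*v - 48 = (v - 3)*(v^3 - 7*v^2 + 8*v + 16) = (v - 3)*(v + 1)*(v^2 - 8*v + 16) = (v - 4)*(v - 3)*(v + 1)*(v - 4)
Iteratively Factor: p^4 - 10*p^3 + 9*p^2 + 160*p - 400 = (p - 4)*(p^3 - 6*p^2 - 15*p + 100) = (p - 4)*(p + 4)*(p^2 - 10*p + 25) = (p - 5)*(p - 4)*(p + 4)*(p - 5)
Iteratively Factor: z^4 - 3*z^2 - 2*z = (z - 2)*(z^3 + 2*z^2 + z) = (z - 2)*(z + 1)*(z^2 + z) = z*(z - 2)*(z + 1)*(z + 1)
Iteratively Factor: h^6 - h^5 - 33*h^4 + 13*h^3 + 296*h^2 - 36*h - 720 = (h + 3)*(h^5 - 4*h^4 - 21*h^3 + 76*h^2 + 68*h - 240) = (h + 2)*(h + 3)*(h^4 - 6*h^3 - 9*h^2 + 94*h - 120) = (h - 5)*(h + 2)*(h + 3)*(h^3 - h^2 - 14*h + 24) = (h - 5)*(h - 2)*(h + 2)*(h + 3)*(h^2 + h - 12) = (h - 5)*(h - 3)*(h - 2)*(h + 2)*(h + 3)*(h + 4)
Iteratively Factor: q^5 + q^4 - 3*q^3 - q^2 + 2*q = (q - 1)*(q^4 + 2*q^3 - q^2 - 2*q) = (q - 1)*(q + 1)*(q^3 + q^2 - 2*q) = (q - 1)*(q + 1)*(q + 2)*(q^2 - q) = q*(q - 1)*(q + 1)*(q + 2)*(q - 1)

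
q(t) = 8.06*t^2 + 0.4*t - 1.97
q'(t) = 16.12*t + 0.4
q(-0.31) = -1.32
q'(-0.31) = -4.60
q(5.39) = 234.35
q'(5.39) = 87.29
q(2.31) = 41.96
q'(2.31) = 37.64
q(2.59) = 53.13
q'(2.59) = 42.15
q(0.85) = 4.19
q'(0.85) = 14.10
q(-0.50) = -0.16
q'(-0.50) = -7.66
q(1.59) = 19.04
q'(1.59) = 26.03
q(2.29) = 41.21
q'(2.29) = 37.31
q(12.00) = 1163.47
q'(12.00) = 193.84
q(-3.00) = 69.37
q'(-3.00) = -47.96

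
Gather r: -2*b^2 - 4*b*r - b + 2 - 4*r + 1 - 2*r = -2*b^2 - b + r*(-4*b - 6) + 3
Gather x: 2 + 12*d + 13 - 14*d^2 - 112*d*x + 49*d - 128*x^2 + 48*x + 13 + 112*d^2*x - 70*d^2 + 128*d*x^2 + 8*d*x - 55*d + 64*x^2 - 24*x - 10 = -84*d^2 + 6*d + x^2*(128*d - 64) + x*(112*d^2 - 104*d + 24) + 18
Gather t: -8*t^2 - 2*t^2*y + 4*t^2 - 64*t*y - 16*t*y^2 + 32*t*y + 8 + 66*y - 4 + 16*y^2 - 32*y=t^2*(-2*y - 4) + t*(-16*y^2 - 32*y) + 16*y^2 + 34*y + 4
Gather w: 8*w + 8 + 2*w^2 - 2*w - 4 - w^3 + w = -w^3 + 2*w^2 + 7*w + 4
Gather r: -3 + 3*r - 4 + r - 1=4*r - 8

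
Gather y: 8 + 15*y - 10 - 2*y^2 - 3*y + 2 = -2*y^2 + 12*y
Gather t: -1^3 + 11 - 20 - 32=-42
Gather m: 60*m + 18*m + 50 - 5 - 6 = 78*m + 39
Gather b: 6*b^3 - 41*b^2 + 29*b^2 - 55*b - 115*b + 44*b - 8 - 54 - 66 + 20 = 6*b^3 - 12*b^2 - 126*b - 108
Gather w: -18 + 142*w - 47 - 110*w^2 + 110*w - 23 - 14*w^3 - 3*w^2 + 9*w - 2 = -14*w^3 - 113*w^2 + 261*w - 90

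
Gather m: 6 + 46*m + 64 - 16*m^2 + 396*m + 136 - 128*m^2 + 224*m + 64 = -144*m^2 + 666*m + 270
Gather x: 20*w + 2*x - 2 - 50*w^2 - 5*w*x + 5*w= -50*w^2 + 25*w + x*(2 - 5*w) - 2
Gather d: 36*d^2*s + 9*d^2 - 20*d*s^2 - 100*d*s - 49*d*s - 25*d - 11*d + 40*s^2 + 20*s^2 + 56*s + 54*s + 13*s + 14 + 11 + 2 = d^2*(36*s + 9) + d*(-20*s^2 - 149*s - 36) + 60*s^2 + 123*s + 27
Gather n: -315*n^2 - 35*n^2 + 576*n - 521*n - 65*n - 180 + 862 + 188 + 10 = -350*n^2 - 10*n + 880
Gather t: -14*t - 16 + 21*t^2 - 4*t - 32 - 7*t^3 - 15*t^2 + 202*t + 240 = -7*t^3 + 6*t^2 + 184*t + 192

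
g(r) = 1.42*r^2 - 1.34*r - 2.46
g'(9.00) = 24.22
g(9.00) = 100.50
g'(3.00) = 7.18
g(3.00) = 6.30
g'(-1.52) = -5.66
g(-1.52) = 2.86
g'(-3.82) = -12.19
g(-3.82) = 23.38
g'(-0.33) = -2.28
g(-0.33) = -1.86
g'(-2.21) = -7.62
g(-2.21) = 7.44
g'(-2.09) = -7.28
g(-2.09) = 6.54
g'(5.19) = 13.40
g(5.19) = 28.83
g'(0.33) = -0.40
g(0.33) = -2.75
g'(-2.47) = -8.35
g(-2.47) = 9.51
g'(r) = 2.84*r - 1.34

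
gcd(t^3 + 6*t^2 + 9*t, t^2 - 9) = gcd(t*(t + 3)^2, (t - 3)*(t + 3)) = t + 3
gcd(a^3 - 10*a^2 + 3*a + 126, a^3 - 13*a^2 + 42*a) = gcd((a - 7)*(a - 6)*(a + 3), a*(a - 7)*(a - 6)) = a^2 - 13*a + 42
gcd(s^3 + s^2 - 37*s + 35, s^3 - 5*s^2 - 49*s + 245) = s^2 + 2*s - 35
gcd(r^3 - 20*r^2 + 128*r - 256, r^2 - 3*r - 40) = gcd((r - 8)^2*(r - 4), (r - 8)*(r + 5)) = r - 8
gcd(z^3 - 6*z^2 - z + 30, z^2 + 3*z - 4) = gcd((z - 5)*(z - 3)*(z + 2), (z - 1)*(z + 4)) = 1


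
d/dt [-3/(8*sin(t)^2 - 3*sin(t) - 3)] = 3*(16*sin(t) - 3)*cos(t)/(-8*sin(t)^2 + 3*sin(t) + 3)^2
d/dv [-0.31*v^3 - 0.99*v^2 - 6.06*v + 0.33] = -0.93*v^2 - 1.98*v - 6.06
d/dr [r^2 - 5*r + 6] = 2*r - 5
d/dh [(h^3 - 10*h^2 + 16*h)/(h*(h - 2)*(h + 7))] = 15/(h^2 + 14*h + 49)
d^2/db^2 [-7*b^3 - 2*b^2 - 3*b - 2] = -42*b - 4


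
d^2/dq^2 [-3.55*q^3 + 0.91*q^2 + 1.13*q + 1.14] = 1.82 - 21.3*q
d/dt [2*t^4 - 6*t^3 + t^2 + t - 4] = 8*t^3 - 18*t^2 + 2*t + 1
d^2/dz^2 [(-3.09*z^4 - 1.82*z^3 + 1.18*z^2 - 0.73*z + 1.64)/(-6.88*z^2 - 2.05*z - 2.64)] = (292.526592*z^6 + 261.48816*z^5 + 414.660078*z^4 + 319.145996*z^3 - 19.643232*z^2 - 142.230144*z + 21.44132)/(325.660672*z^6 + 291.10656*z^5 + 461.628048*z^4 + 232.022485*z^3 + 177.136344*z^2 + 42.86304*z + 18.399744)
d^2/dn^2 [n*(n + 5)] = 2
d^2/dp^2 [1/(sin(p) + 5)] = (5*sin(p) + cos(p)^2 + 1)/(sin(p) + 5)^3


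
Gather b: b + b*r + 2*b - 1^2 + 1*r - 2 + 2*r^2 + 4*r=b*(r + 3) + 2*r^2 + 5*r - 3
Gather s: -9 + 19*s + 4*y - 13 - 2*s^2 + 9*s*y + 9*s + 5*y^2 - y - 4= -2*s^2 + s*(9*y + 28) + 5*y^2 + 3*y - 26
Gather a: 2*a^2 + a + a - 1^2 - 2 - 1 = 2*a^2 + 2*a - 4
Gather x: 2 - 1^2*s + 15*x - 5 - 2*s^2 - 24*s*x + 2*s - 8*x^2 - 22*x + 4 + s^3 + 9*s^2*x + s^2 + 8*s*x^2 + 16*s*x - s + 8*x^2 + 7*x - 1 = s^3 - s^2 + 8*s*x^2 + x*(9*s^2 - 8*s)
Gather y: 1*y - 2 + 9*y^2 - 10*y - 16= 9*y^2 - 9*y - 18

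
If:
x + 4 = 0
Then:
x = -4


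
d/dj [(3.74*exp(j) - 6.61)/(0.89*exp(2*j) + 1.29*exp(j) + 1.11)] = (-3.3286*exp(2*j) + 11.7658*exp(j) + 12.6783)*exp(j)/(0.7921*exp(4*j) + 2.2962*exp(3*j) + 3.6399*exp(2*j) + 2.8638*exp(j) + 1.2321)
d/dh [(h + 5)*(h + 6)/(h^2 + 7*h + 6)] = -4/(h^2 + 2*h + 1)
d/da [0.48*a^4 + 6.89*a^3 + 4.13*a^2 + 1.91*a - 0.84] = 1.92*a^3 + 20.67*a^2 + 8.26*a + 1.91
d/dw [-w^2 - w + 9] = -2*w - 1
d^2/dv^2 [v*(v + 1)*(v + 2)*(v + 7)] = 12*v^2 + 60*v + 46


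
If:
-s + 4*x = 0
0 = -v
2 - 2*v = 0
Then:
No Solution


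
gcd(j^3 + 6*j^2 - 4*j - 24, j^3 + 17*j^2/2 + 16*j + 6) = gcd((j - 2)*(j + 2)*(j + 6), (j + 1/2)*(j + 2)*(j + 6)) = j^2 + 8*j + 12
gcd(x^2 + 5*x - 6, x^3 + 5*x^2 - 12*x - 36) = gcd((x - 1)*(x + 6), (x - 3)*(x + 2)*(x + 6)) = x + 6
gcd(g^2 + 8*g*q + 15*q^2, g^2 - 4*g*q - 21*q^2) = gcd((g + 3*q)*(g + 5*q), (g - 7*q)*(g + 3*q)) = g + 3*q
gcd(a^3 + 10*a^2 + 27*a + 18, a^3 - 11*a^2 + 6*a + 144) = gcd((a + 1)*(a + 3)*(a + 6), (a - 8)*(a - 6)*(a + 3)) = a + 3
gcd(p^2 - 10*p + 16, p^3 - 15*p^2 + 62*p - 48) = p - 8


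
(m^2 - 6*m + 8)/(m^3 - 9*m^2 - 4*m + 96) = (m - 2)/(m^2 - 5*m - 24)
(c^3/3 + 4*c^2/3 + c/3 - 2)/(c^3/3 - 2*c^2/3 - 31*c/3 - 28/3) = (-c^3 - 4*c^2 - c + 6)/(-c^3 + 2*c^2 + 31*c + 28)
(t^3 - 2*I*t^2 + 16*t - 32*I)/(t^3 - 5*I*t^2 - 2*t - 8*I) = (t + 4*I)/(t + I)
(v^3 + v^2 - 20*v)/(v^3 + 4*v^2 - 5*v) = (v - 4)/(v - 1)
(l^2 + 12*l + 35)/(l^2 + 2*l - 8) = (l^2 + 12*l + 35)/(l^2 + 2*l - 8)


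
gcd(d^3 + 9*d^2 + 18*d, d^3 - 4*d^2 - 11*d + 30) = d + 3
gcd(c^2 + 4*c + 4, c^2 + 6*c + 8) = c + 2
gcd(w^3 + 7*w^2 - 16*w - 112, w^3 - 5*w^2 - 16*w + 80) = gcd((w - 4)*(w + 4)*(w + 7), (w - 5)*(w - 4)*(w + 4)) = w^2 - 16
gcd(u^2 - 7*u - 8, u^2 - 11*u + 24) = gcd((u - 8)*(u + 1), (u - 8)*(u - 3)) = u - 8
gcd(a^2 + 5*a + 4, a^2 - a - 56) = 1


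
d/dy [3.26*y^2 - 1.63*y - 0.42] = 6.52*y - 1.63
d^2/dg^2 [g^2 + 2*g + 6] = 2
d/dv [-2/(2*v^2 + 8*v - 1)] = 8*(v + 2)/(2*v^2 + 8*v - 1)^2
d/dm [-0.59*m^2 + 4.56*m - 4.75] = 4.56 - 1.18*m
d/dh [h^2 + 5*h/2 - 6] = 2*h + 5/2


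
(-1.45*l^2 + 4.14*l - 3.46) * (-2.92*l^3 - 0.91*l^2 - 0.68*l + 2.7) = 4.234*l^5 - 10.7693*l^4 + 7.3218*l^3 - 3.5816*l^2 + 13.5308*l - 9.342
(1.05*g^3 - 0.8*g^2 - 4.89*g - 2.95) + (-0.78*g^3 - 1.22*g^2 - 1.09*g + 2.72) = 0.27*g^3 - 2.02*g^2 - 5.98*g - 0.23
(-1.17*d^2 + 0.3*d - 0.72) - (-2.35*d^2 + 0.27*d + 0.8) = 1.18*d^2 + 0.03*d - 1.52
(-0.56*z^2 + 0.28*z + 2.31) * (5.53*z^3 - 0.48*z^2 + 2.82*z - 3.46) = -3.0968*z^5 + 1.8172*z^4 + 11.0607*z^3 + 1.6184*z^2 + 5.5454*z - 7.9926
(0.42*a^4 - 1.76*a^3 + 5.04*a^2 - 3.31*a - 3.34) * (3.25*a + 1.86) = 1.365*a^5 - 4.9388*a^4 + 13.1064*a^3 - 1.3831*a^2 - 17.0116*a - 6.2124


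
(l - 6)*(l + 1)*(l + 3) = l^3 - 2*l^2 - 21*l - 18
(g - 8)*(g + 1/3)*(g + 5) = g^3 - 8*g^2/3 - 41*g - 40/3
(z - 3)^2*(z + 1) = z^3 - 5*z^2 + 3*z + 9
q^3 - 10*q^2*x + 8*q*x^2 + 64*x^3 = (q - 8*x)*(q - 4*x)*(q + 2*x)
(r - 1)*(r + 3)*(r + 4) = r^3 + 6*r^2 + 5*r - 12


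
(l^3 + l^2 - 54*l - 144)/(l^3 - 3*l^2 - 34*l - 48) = (l + 6)/(l + 2)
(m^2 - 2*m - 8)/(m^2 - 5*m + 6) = (m^2 - 2*m - 8)/(m^2 - 5*m + 6)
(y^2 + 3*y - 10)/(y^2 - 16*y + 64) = (y^2 + 3*y - 10)/(y^2 - 16*y + 64)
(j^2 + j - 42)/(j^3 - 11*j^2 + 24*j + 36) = (j + 7)/(j^2 - 5*j - 6)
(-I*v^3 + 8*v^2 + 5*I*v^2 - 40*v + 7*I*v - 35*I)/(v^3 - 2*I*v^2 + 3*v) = (-I*v^2 + v*(7 + 5*I) - 35)/(v*(v - 3*I))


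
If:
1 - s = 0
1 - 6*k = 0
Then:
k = 1/6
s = 1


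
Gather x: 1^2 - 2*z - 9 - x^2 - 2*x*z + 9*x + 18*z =-x^2 + x*(9 - 2*z) + 16*z - 8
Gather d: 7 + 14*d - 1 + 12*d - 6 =26*d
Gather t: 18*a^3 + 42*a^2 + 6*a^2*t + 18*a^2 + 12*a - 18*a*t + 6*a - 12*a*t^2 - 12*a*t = 18*a^3 + 60*a^2 - 12*a*t^2 + 18*a + t*(6*a^2 - 30*a)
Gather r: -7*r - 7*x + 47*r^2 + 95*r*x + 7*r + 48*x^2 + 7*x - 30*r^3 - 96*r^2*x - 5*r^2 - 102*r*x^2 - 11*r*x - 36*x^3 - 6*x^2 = -30*r^3 + r^2*(42 - 96*x) + r*(-102*x^2 + 84*x) - 36*x^3 + 42*x^2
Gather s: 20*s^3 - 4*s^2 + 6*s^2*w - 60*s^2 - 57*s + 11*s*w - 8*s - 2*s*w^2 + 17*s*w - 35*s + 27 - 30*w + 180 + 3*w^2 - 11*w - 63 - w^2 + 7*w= 20*s^3 + s^2*(6*w - 64) + s*(-2*w^2 + 28*w - 100) + 2*w^2 - 34*w + 144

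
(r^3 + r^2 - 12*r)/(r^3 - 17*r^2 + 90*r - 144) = r*(r + 4)/(r^2 - 14*r + 48)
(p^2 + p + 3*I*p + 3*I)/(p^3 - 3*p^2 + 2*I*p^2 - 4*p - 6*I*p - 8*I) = (p + 3*I)/(p^2 + 2*p*(-2 + I) - 8*I)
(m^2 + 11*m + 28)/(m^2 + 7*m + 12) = (m + 7)/(m + 3)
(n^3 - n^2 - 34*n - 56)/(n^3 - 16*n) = (n^2 - 5*n - 14)/(n*(n - 4))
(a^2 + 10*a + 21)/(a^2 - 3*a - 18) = (a + 7)/(a - 6)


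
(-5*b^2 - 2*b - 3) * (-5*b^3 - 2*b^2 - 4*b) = 25*b^5 + 20*b^4 + 39*b^3 + 14*b^2 + 12*b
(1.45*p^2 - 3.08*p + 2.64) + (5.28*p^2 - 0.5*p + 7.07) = 6.73*p^2 - 3.58*p + 9.71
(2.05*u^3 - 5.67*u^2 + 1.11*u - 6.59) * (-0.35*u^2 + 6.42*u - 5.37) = -0.7175*u^5 + 15.1455*u^4 - 47.7984*u^3 + 39.8806*u^2 - 48.2685*u + 35.3883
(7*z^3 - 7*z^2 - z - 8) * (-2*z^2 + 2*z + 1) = -14*z^5 + 28*z^4 - 5*z^3 + 7*z^2 - 17*z - 8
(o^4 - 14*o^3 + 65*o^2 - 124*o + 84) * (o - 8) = o^5 - 22*o^4 + 177*o^3 - 644*o^2 + 1076*o - 672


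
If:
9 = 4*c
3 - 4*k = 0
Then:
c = 9/4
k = 3/4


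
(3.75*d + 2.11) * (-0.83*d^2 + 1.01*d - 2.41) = -3.1125*d^3 + 2.0362*d^2 - 6.9064*d - 5.0851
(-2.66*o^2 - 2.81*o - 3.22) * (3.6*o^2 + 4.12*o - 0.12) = -9.576*o^4 - 21.0752*o^3 - 22.85*o^2 - 12.9292*o + 0.3864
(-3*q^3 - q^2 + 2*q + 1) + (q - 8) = -3*q^3 - q^2 + 3*q - 7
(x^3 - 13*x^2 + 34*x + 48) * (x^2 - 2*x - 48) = x^5 - 15*x^4 + 12*x^3 + 604*x^2 - 1728*x - 2304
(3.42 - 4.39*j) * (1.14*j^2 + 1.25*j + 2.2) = -5.0046*j^3 - 1.5887*j^2 - 5.383*j + 7.524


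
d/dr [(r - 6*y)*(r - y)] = 2*r - 7*y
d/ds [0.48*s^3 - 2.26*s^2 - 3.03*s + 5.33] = 1.44*s^2 - 4.52*s - 3.03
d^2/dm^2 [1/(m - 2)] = 2/(m - 2)^3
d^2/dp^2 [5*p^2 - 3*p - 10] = 10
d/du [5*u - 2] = 5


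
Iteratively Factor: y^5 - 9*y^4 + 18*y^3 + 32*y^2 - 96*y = (y)*(y^4 - 9*y^3 + 18*y^2 + 32*y - 96) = y*(y - 4)*(y^3 - 5*y^2 - 2*y + 24) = y*(y - 4)*(y - 3)*(y^2 - 2*y - 8) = y*(y - 4)^2*(y - 3)*(y + 2)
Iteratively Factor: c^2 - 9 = (c - 3)*(c + 3)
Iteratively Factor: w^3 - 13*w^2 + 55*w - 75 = (w - 3)*(w^2 - 10*w + 25) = (w - 5)*(w - 3)*(w - 5)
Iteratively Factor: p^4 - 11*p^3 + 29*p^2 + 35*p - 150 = (p - 5)*(p^3 - 6*p^2 - p + 30) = (p - 5)*(p - 3)*(p^2 - 3*p - 10) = (p - 5)^2*(p - 3)*(p + 2)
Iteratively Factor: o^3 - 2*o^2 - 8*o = (o - 4)*(o^2 + 2*o) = o*(o - 4)*(o + 2)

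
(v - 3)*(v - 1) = v^2 - 4*v + 3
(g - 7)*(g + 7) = g^2 - 49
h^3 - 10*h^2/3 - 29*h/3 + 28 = (h - 4)*(h - 7/3)*(h + 3)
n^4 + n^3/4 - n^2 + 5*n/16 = n*(n - 1/2)^2*(n + 5/4)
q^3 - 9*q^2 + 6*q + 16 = (q - 8)*(q - 2)*(q + 1)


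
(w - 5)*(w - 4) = w^2 - 9*w + 20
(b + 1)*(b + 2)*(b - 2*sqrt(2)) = b^3 - 2*sqrt(2)*b^2 + 3*b^2 - 6*sqrt(2)*b + 2*b - 4*sqrt(2)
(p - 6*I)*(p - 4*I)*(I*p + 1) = I*p^3 + 11*p^2 - 34*I*p - 24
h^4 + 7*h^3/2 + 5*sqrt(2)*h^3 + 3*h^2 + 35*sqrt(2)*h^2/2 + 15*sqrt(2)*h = h*(h + 3/2)*(h + 2)*(h + 5*sqrt(2))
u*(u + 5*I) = u^2 + 5*I*u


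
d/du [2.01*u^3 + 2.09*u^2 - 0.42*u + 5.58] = 6.03*u^2 + 4.18*u - 0.42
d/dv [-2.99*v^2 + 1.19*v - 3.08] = 1.19 - 5.98*v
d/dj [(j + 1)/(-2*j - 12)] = -5/(2*(j + 6)^2)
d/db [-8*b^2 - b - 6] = -16*b - 1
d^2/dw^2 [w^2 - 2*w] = 2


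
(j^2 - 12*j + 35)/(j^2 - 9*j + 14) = (j - 5)/(j - 2)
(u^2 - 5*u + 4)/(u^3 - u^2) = (u - 4)/u^2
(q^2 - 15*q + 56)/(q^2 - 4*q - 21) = (q - 8)/(q + 3)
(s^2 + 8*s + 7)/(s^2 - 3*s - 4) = (s + 7)/(s - 4)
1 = 1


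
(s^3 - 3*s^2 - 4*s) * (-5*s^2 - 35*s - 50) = -5*s^5 - 20*s^4 + 75*s^3 + 290*s^2 + 200*s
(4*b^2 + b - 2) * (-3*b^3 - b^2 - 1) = -12*b^5 - 7*b^4 + 5*b^3 - 2*b^2 - b + 2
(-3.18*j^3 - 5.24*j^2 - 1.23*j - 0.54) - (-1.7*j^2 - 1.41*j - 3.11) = -3.18*j^3 - 3.54*j^2 + 0.18*j + 2.57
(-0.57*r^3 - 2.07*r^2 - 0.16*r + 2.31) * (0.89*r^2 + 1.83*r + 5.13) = -0.5073*r^5 - 2.8854*r^4 - 6.8546*r^3 - 8.856*r^2 + 3.4065*r + 11.8503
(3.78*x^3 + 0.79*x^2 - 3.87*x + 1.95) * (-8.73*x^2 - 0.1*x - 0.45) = -32.9994*x^5 - 7.2747*x^4 + 32.0051*x^3 - 16.992*x^2 + 1.5465*x - 0.8775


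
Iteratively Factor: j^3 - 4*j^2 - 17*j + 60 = (j + 4)*(j^2 - 8*j + 15) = (j - 5)*(j + 4)*(j - 3)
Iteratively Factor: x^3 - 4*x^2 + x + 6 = (x - 2)*(x^2 - 2*x - 3) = (x - 3)*(x - 2)*(x + 1)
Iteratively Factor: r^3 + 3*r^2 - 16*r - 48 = (r + 4)*(r^2 - r - 12) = (r + 3)*(r + 4)*(r - 4)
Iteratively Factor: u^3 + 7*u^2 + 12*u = (u + 4)*(u^2 + 3*u) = u*(u + 4)*(u + 3)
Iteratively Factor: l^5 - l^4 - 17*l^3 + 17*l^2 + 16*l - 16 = (l - 1)*(l^4 - 17*l^2 + 16) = (l - 1)*(l + 1)*(l^3 - l^2 - 16*l + 16) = (l - 4)*(l - 1)*(l + 1)*(l^2 + 3*l - 4) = (l - 4)*(l - 1)*(l + 1)*(l + 4)*(l - 1)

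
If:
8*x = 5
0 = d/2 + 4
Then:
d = -8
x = 5/8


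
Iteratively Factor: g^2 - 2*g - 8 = (g + 2)*(g - 4)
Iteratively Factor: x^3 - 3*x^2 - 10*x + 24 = (x - 2)*(x^2 - x - 12) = (x - 2)*(x + 3)*(x - 4)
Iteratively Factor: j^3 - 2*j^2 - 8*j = (j + 2)*(j^2 - 4*j) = j*(j + 2)*(j - 4)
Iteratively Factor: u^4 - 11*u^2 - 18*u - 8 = (u - 4)*(u^3 + 4*u^2 + 5*u + 2) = (u - 4)*(u + 2)*(u^2 + 2*u + 1) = (u - 4)*(u + 1)*(u + 2)*(u + 1)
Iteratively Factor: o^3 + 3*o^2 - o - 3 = (o - 1)*(o^2 + 4*o + 3) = (o - 1)*(o + 1)*(o + 3)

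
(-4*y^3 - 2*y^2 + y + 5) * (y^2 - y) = -4*y^5 + 2*y^4 + 3*y^3 + 4*y^2 - 5*y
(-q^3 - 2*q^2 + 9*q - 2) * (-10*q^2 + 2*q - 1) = 10*q^5 + 18*q^4 - 93*q^3 + 40*q^2 - 13*q + 2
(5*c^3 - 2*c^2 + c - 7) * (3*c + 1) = 15*c^4 - c^3 + c^2 - 20*c - 7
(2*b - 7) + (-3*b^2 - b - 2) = -3*b^2 + b - 9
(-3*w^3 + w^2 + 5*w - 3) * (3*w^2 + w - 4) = -9*w^5 + 28*w^3 - 8*w^2 - 23*w + 12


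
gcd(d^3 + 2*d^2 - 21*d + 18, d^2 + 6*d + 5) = 1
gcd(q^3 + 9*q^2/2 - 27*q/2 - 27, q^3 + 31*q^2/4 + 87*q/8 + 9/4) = q^2 + 15*q/2 + 9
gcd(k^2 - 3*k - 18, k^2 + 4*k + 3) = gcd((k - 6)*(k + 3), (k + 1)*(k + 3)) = k + 3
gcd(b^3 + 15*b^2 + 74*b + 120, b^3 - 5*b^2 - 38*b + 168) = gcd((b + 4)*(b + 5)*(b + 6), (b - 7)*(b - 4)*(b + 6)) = b + 6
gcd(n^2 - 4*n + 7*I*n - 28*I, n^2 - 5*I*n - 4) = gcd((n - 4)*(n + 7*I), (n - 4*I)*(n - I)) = 1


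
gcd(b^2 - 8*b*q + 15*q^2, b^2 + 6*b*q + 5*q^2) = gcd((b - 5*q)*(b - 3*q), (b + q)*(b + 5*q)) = 1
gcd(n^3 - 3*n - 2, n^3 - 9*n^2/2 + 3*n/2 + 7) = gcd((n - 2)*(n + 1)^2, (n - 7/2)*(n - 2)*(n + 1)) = n^2 - n - 2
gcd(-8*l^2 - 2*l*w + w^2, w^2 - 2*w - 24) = 1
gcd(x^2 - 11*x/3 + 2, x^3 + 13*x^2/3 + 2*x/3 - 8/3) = x - 2/3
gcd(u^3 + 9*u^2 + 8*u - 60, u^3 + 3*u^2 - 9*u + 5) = u + 5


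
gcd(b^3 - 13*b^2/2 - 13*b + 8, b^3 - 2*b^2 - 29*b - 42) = b + 2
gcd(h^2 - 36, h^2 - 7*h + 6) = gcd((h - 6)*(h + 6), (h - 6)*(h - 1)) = h - 6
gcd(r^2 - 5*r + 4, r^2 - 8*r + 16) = r - 4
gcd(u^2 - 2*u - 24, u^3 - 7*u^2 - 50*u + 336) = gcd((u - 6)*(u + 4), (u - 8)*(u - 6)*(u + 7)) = u - 6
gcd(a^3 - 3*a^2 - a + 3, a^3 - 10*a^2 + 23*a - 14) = a - 1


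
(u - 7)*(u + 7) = u^2 - 49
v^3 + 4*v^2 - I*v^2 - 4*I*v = v*(v + 4)*(v - I)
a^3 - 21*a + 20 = (a - 4)*(a - 1)*(a + 5)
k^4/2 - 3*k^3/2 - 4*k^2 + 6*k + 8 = (k/2 + 1/2)*(k - 4)*(k - 2)*(k + 2)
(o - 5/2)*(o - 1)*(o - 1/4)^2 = o^4 - 4*o^3 + 69*o^2/16 - 47*o/32 + 5/32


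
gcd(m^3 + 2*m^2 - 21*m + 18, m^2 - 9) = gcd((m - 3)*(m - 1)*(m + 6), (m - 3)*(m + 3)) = m - 3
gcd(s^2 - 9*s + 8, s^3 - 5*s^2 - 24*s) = s - 8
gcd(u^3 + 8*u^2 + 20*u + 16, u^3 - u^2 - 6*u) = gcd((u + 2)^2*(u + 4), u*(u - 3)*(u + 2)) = u + 2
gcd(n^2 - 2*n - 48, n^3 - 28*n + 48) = n + 6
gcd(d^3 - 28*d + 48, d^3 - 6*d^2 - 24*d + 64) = d - 2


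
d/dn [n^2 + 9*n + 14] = 2*n + 9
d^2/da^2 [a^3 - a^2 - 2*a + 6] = 6*a - 2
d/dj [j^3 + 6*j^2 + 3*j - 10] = 3*j^2 + 12*j + 3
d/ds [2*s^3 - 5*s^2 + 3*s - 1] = 6*s^2 - 10*s + 3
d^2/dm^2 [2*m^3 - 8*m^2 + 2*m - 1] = 12*m - 16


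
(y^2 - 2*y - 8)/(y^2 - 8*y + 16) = (y + 2)/(y - 4)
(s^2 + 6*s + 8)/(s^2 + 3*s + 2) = (s + 4)/(s + 1)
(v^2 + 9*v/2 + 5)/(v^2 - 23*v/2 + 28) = (2*v^2 + 9*v + 10)/(2*v^2 - 23*v + 56)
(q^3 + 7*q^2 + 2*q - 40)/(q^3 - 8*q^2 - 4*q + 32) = (q^2 + 9*q + 20)/(q^2 - 6*q - 16)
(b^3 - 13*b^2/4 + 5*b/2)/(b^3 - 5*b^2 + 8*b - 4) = b*(4*b - 5)/(4*(b^2 - 3*b + 2))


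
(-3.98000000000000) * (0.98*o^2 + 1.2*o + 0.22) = -3.9004*o^2 - 4.776*o - 0.8756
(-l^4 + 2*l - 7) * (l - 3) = -l^5 + 3*l^4 + 2*l^2 - 13*l + 21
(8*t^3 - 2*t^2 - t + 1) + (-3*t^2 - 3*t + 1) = 8*t^3 - 5*t^2 - 4*t + 2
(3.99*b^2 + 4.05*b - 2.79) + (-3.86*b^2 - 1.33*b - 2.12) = 0.13*b^2 + 2.72*b - 4.91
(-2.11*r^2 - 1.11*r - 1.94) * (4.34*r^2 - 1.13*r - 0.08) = -9.1574*r^4 - 2.4331*r^3 - 6.9965*r^2 + 2.281*r + 0.1552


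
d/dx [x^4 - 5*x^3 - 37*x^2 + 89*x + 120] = 4*x^3 - 15*x^2 - 74*x + 89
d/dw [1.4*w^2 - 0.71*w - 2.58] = 2.8*w - 0.71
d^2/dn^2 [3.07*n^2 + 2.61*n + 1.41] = 6.14000000000000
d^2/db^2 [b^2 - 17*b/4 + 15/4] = 2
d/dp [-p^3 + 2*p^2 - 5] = p*(4 - 3*p)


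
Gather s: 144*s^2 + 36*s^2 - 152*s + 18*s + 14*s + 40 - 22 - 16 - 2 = 180*s^2 - 120*s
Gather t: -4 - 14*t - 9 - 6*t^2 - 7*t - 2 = -6*t^2 - 21*t - 15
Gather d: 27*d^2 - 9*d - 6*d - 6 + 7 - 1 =27*d^2 - 15*d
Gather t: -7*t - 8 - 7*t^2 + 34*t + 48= -7*t^2 + 27*t + 40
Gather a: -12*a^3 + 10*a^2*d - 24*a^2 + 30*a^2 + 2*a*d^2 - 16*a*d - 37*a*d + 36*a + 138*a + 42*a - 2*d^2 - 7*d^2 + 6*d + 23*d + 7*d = -12*a^3 + a^2*(10*d + 6) + a*(2*d^2 - 53*d + 216) - 9*d^2 + 36*d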